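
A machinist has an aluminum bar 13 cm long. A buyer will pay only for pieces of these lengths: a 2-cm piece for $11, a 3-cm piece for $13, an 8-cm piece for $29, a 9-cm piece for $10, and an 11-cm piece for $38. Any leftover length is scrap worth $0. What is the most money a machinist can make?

Let f[k] be the best obtainable value from length k. For each k, try every first piece i and keep the best of price[i] + f[k−i].
f[1] = 0
f[2] = 11
f[3] = 13
f[4] = 22  (first piece 2, then f[2]=11)
f[5] = 24  (first piece 2, then f[3]=13)
f[6] = 33  (first piece 2, then f[4]=22)
f[7] = 35  (first piece 2, then f[5]=24)
f[8] = 44  (first piece 2, then f[6]=33)
f[9] = 46  (first piece 2, then f[7]=35)
f[10] = 55  (first piece 2, then f[8]=44)
f[11] = 57  (first piece 2, then f[9]=46)
f[12] = 66  (first piece 2, then f[10]=55)
f[13] = 68  (first piece 2, then f[11]=57)
One optimal cutting: 3 + 2 + 2 + 2 + 2 + 2 → $68.

68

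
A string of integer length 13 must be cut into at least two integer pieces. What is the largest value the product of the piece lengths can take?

Define P[k] = max over 1≤i<k of i · max(k−i, P[k−i]); the inner max lets the remainder stay uncut if that's better.
Small cases: P[2]=1, P[3]=2, P[4]=4, P[5]=6, P[6]=9.
P[7] = 2·max(5,6) = 2·6 = 12
P[8] = 2·max(6,9) = 2·9 = 18
P[9] = 3·max(6,9) = 3·9 = 27
P[10] = 2·max(8,18) = 2·18 = 36
P[11] = 2·max(9,27) = 2·27 = 54
P[12] = 3·max(9,27) = 3·27 = 81
P[13] = 2·max(11,54) = 2·54 = 108
One optimal split: 3 + 3 + 3 + 2 + 2; product 3·3·3·2·2 = 108.

108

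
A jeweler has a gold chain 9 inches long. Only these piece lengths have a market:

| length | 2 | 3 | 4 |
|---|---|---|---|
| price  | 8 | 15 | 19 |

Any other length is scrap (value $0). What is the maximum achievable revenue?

45

Consider every possible first cut. best[k] is the best of p[i]+best[k−i] over all sellable i≤k.
best[1] = 0
best[2] = 8
best[3] = max(8+0, 15+0) = 15
best[4] = max(8+8, 15+0, 19+0) = 19
best[5] = max(8+15, 15+8, 19+0) = 23
best[6] = max(8+19, 15+15, 19+8) = 30
best[7] = max(8+23, 15+19, 19+15) = 34
best[8] = max(8+30, 15+23, 19+19) = 38
best[9] = max(8+34, 15+30, 19+23) = 45
One optimal cutting: 3 + 3 + 3 → $45.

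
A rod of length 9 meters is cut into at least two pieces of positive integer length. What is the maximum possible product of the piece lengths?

Fill P[k] for k=2..9: at each k try every first piece i and multiply by the better of (k−i) uncut or P[k−i].
P[2] = 1*max(1,0) = 1*1 = 1
P[3] = max(1*2, 2*1) = 2
P[4] = max(1*3, 2*2, 3*1) = 4
P[5] = max(1*4, 2*3, 3*2, 4*1) = 6
P[6] = max(1*6, 2*4, 3*3, 4*2, 5*1) = 9
P[7] = max(1*9, 2*6, 3*4, 4*3, 5*2, 6*1) = 12
P[8] = max(1*12, 2*9, 3*6, …, 6*2, 7*1) = 18
P[9] = max(1*18, 2*12, 3*9, …, 7*2, 8*1) = 27
One optimal split: 3 + 3 + 3; product 3*3*3 = 27.

27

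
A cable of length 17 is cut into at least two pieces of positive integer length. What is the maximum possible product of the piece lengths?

Fill g[k] for k=2..17: at each k try every first piece i and multiply by the better of (k−i) uncut or g[k−i].
Small cases: g[2]=1, g[3]=2, g[4]=4, g[5]=6, g[6]=9, g[7]=12, g[8]=18, g[9]=27, g[10]=36.
g[11] = max(1×36, 2×27, 3×18, …, 9×2, 10×1) = 54
g[12] = max(1×54, 2×36, 3×27, …, 10×2, 11×1) = 81
g[13] = max(1×81, 2×54, 3×36, …, 11×2, 12×1) = 108
g[14] = max(1×108, 2×81, 3×54, …, 12×2, 13×1) = 162
g[15] = max(1×162, 2×108, 3×81, …, 13×2, 14×1) = 243
g[16] = max(1×243, 2×162, 3×108, …, 14×2, 15×1) = 324
g[17] = max(1×324, 2×243, 3×162, …, 15×2, 16×1) = 486
One optimal split: 3 + 3 + 3 + 3 + 3 + 2; product 3×3×3×3×3×2 = 486.

486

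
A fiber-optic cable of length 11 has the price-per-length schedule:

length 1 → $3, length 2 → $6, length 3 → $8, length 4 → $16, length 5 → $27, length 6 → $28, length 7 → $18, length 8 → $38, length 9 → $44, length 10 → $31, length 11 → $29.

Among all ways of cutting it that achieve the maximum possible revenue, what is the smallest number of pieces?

3

Let r[k] be the best obtainable value from length k. For each k, try every first piece i and keep the best of price[i] + r[k−i].
r[1] = 3
r[2] = 6  (first piece 1, then r[1]=3)
r[3] = 9  (first piece 1, then r[2]=6)
r[4] = 16
r[5] = 27
r[6] = 30  (first piece 1, then r[5]=27)
r[7] = 33  (first piece 1, then r[6]=30)
r[8] = 38
r[9] = 44
r[10] = 54  (first piece 5, then r[5]=27)
r[11] = 57  (first piece 1, then r[10]=54)
Maximum revenue is $57.
Now minimize piece count subject to staying optimal: for each k, pieces[k] = 1 + min over i with p[i]+r[k−i]=r[k] of pieces[k−i].
pieces[8] = 1
pieces[9] = 1
pieces[10] = 2
pieces[11] = 3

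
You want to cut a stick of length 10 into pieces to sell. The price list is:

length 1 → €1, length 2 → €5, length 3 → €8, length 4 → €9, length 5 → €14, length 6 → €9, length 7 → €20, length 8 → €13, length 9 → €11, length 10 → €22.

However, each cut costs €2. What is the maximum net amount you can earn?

Consider every possible first cut. net[k] is the best of p[i]+net[k−i] over all sellable i≤k, charging 2 whenever i<k.
net[1] = 1
net[2] = 5
net[3] = 8
net[4] = 9
net[5] = 14
net[6] = 14  (first piece 3, then net[3]=8)
net[7] = 20
net[8] = 20  (first piece 3, then net[5]=14)
net[9] = 23  (first piece 2, then net[7]=20)
net[10] = 26  (first piece 3, then net[7]=20)
One optimal plan: pieces 7 + 3 (1 cut) → €28 − €2 = €26.

26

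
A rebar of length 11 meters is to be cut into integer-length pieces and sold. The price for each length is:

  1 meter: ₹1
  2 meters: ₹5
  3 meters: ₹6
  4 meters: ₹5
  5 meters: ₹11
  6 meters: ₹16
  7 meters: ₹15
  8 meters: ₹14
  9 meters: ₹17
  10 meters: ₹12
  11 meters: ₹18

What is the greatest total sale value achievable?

Let best[k] be the best obtainable value from length k. For each k, try every first piece i and keep the best of price[i] + best[k−i].
best[1] = 1
best[2] = 5
best[3] = 6  (first piece 1, then best[2]=5)
best[4] = 10  (first piece 2, then best[2]=5)
best[5] = 11  (first piece 1, then best[4]=10)
best[6] = 16
best[7] = 17  (first piece 1, then best[6]=16)
best[8] = 21  (first piece 2, then best[6]=16)
best[9] = 22  (first piece 1, then best[8]=21)
best[10] = 26  (first piece 2, then best[8]=21)
best[11] = 27  (first piece 1, then best[10]=26)
One optimal cutting: 6 + 2 + 2 + 1 → ₹16 + ₹5 + ₹5 + ₹1 = ₹27.

27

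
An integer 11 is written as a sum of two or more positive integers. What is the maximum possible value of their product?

Fill f[k] for k=2..11: at each k try every first piece i and multiply by the better of (k−i) uncut or f[k−i].
Small cases: f[2]=1, f[3]=2, f[4]=4, f[5]=6, f[6]=9.
f[7] = 2×max(5,6) = 2×6 = 12
f[8] = 2×max(6,9) = 2×9 = 18
f[9] = 3×max(6,9) = 3×9 = 27
f[10] = 2×max(8,18) = 2×18 = 36
f[11] = 2×max(9,27) = 2×27 = 54
One optimal split: 3 + 3 + 3 + 2; product 3×3×3×2 = 54.

54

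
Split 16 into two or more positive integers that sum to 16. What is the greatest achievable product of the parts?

Fill g[k] for k=2..16: at each k try every first piece i and multiply by the better of (k−i) uncut or g[k−i].
g[2] = 1·max(1,0) = 1·1 = 1
g[3] = 1·max(2,1) = 1·2 = 2
g[4] = 2·max(2,1) = 2·2 = 4
g[5] = 2·max(3,2) = 2·3 = 6
g[6] = 3·max(3,2) = 3·3 = 9
g[7] = 2·max(5,6) = 2·6 = 12
g[8] = 2·max(6,9) = 2·9 = 18
g[9] = 3·max(6,9) = 3·9 = 27
g[10] = 2·max(8,18) = 2·18 = 36
g[11] = 2·max(9,27) = 2·27 = 54
g[12] = 3·max(9,27) = 3·27 = 81
g[13] = 2·max(11,54) = 2·54 = 108
g[14] = 2·max(12,81) = 2·81 = 162
g[15] = 3·max(12,81) = 3·81 = 243
g[16] = 2·max(14,162) = 2·162 = 324
One optimal split: 3 + 3 + 3 + 3 + 2 + 2; product 3·3·3·3·2·2 = 324.

324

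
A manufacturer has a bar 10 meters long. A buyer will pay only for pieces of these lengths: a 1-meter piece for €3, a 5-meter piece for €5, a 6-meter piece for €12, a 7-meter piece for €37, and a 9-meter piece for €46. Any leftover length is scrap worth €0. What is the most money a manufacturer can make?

49

Let r[k] be the best obtainable value from length k. For each k, try every first piece i and keep the best of price[i] + r[k−i].
r[1] = 3
r[2] = 6  (first piece 1, then r[1]=3)
r[3] = 9  (first piece 1, then r[2]=6)
r[4] = 12  (first piece 1, then r[3]=9)
r[5] = max(3+12, 5+0) = 15
r[6] = max(3+15, 5+3, 12+0) = 18
r[7] = max(3+18, 5+6, 12+3, 37+0) = 37
r[8] = max(3+37, 5+9, 12+6, 37+3) = 40
r[9] = max(3+40, 5+12, 12+9, 37+6, 46+0) = 46
r[10] = max(3+46, 5+15, 12+12, 37+9, 46+3) = 49
One optimal cutting: 9 + 1 → €49.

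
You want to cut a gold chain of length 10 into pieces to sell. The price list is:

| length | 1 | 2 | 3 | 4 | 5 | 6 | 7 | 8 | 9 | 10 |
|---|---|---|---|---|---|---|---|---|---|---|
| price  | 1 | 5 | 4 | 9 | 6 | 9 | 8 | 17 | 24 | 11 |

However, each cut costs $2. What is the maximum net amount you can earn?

Consider every possible first cut. r[k] is the best of p[i]+r[k−i] over all sellable i≤k, charging 2 whenever i<k.
r[1] = 1
r[2] = max(1+1-2, 5+0) = 5
r[3] = max(1+5-2, 5+1-2, 4+0) = 4
r[4] = max(1+4-2, 5+5-2, 4+1-2, 9+0) = 9
r[5] = max(1+9-2, 5+4-2, 4+5-2, 9+1-2, 6+0) = 8
r[6] = max(1+8-2, 5+9-2, 4+4-2, 9+5-2, 6+1-2, 9+0) = 12
r[7] = max(1+12-2, 5+8-2, 4+9-2, …, 9+1-2, 8+0) = 11
r[8] = max(1+11-2, 5+12-2, 4+8-2, …, 8+1-2, 17+0) = 17
r[9] = max(1+17-2, 5+11-2, 4+12-2, …, 17+1-2, 24+0) = 24
r[10] = max(1+24-2, 5+17-2, 4+11-2, …, 24+1-2, 11+0) = 23
One optimal plan: pieces 9 + 1 (1 cut) → $25 − $2 = $23.

23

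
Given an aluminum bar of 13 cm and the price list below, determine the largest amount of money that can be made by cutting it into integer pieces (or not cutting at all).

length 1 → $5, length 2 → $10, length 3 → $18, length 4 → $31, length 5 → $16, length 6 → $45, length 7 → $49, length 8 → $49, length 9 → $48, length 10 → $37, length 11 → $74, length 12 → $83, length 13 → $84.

Let best[k] be the best obtainable value from length k. For each k, try every first piece i and keep the best of price[i] + best[k−i].
best[1] = 5
best[2] = max(5+5, 10+0) = 10
best[3] = max(5+10, 10+5, 18+0) = 18
best[4] = max(5+18, 10+10, 18+5, 31+0) = 31
best[5] = max(5+31, 10+18, 18+10, 31+5, 16+0) = 36
best[6] = max(5+36, 10+31, 18+18, 31+10, 16+5, 45+0) = 45
best[7] = max(5+45, 10+36, 18+31, …, 45+5, 49+0) = 50
best[8] = max(5+50, 10+45, 18+36, …, 49+5, 49+0) = 62
best[9] = max(5+62, 10+50, 18+45, …, 49+5, 48+0) = 67
best[10] = max(5+67, 10+62, 18+50, …, 48+5, 37+0) = 76
best[11] = max(5+76, 10+67, 18+62, …, 37+5, 74+0) = 81
best[12] = max(5+81, 10+76, 18+67, …, 74+5, 83+0) = 93
best[13] = max(5+93, 10+81, 18+76, …, 83+5, 84+0) = 98
One optimal cutting: 4 + 4 + 4 + 1 → $31 + $31 + $31 + $5 = $98.

98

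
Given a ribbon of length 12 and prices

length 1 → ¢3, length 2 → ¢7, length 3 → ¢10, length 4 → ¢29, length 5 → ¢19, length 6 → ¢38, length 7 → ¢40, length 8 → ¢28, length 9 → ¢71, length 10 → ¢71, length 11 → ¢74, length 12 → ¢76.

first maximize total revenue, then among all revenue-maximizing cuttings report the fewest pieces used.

3

Let r[k] be the best obtainable value from length k. For each k, try every first piece i and keep the best of price[i] + r[k−i].
r[1] = 3
r[2] = 7
r[3] = 10  (first piece 1, then r[2]=7)
r[4] = 29
r[5] = 32  (first piece 1, then r[4]=29)
r[6] = 38
r[7] = 41  (first piece 1, then r[6]=38)
r[8] = 58  (first piece 4, then r[4]=29)
r[9] = 71
r[10] = 74  (first piece 1, then r[9]=71)
r[11] = 78  (first piece 2, then r[9]=71)
r[12] = 87  (first piece 4, then r[8]=58)
Maximum revenue is ¢87.
Now minimize piece count subject to staying optimal: for each k, pieces[k] = 1 + min over i with p[i]+r[k−i]=r[k] of pieces[k−i].
pieces[9] = 1
pieces[10] = 2
pieces[11] = 2
pieces[12] = 3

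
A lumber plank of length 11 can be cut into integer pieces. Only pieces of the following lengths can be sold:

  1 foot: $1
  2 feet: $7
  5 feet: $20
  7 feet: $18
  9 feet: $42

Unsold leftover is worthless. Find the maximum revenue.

49

Let f[k] be the best obtainable value from length k. For each k, try every first piece i and keep the best of price[i] + f[k−i].
f[1] = 1
f[2] = max(1+1, 7+0) = 7
f[3] = max(1+7, 7+1) = 8
f[4] = max(1+8, 7+7) = 14
f[5] = max(1+14, 7+8, 20+0) = 20
f[6] = max(1+20, 7+14, 20+1) = 21
f[7] = max(1+21, 7+20, 20+7, 18+0) = 27
f[8] = max(1+27, 7+21, 20+8, 18+1) = 28
f[9] = max(1+28, 7+27, 20+14, 18+7, 42+0) = 42
f[10] = max(1+42, 7+28, 20+20, 18+8, 42+1) = 43
f[11] = max(1+43, 7+42, 20+21, 18+14, 42+7) = 49
One optimal cutting: 9 + 2 → $49.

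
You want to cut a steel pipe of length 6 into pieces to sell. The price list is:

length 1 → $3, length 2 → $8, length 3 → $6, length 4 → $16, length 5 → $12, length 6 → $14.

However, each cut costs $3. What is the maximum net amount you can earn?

Consider every possible first cut. r[k] is the best of p[i]+r[k−i] over all sellable i≤k, charging 3 whenever i<k.
r[1] = 3
r[2] = 8
r[3] = 8  (first piece 1, then r[2]=8)
r[4] = 16
r[5] = 16  (first piece 1, then r[4]=16)
r[6] = 21  (first piece 2, then r[4]=16)
One optimal plan: pieces 4 + 2 (1 cut) → $24 − $3 = $21.

21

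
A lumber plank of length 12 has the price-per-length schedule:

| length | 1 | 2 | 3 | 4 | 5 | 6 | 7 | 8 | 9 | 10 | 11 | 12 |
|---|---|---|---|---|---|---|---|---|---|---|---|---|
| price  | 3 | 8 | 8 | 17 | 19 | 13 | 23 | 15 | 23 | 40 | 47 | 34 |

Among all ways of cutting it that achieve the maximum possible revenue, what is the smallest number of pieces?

3

Let r[k] be the best obtainable value from length k. For each k, try every first piece i and keep the best of price[i] + r[k−i].
r[1] = 3
r[2] = max(3+3, 8+0) = 8
r[3] = max(3+8, 8+3, 8+0) = 11
r[4] = max(3+11, 8+8, 8+3, 17+0) = 17
r[5] = max(3+17, 8+11, 8+8, 17+3, 19+0) = 20
r[6] = max(3+20, 8+17, 8+11, 17+8, 19+3, 13+0) = 25
r[7] = max(3+25, 8+20, 8+17, …, 13+3, 23+0) = 28
r[8] = max(3+28, 8+25, 8+20, …, 23+3, 15+0) = 34
r[9] = max(3+34, 8+28, 8+25, …, 15+3, 23+0) = 37
r[10] = max(3+37, 8+34, 8+28, …, 23+3, 40+0) = 42
r[11] = max(3+42, 8+37, 8+34, …, 40+3, 47+0) = 47
r[12] = max(3+47, 8+42, 8+37, …, 47+3, 34+0) = 51
Maximum revenue is $51.
Now minimize piece count subject to staying optimal: for each k, pieces[k] = 1 + min over i with p[i]+r[k−i]=r[k] of pieces[k−i].
pieces[9] = 3
pieces[10] = 3
pieces[11] = 1
pieces[12] = 3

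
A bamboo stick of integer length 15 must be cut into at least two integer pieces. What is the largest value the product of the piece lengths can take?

243

Fill prod[k] for k=2..15: at each k try every first piece i and multiply by the better of (k−i) uncut or prod[k−i].
prod[2] = 1*max(1,0) = 1*1 = 1
prod[3] = max(1*2, 2*1) = 2
prod[4] = max(1*3, 2*2, 3*1) = 4
prod[5] = max(1*4, 2*3, 3*2, 4*1) = 6
prod[6] = max(1*6, 2*4, 3*3, 4*2, 5*1) = 9
prod[7] = max(1*9, 2*6, 3*4, 4*3, 5*2, 6*1) = 12
prod[8] = max(1*12, 2*9, 3*6, …, 6*2, 7*1) = 18
prod[9] = max(1*18, 2*12, 3*9, …, 7*2, 8*1) = 27
prod[10] = max(1*27, 2*18, 3*12, …, 8*2, 9*1) = 36
prod[11] = max(1*36, 2*27, 3*18, …, 9*2, 10*1) = 54
prod[12] = max(1*54, 2*36, 3*27, …, 10*2, 11*1) = 81
prod[13] = max(1*81, 2*54, 3*36, …, 11*2, 12*1) = 108
prod[14] = max(1*108, 2*81, 3*54, …, 12*2, 13*1) = 162
prod[15] = max(1*162, 2*108, 3*81, …, 13*2, 14*1) = 243
One optimal split: 3 + 3 + 3 + 3 + 3; product 3*3*3*3*3 = 243.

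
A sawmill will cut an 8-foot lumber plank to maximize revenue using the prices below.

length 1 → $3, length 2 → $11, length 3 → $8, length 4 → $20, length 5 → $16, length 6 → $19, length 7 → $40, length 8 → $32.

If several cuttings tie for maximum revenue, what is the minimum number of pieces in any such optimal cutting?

Consider every possible first cut. r[k] is the best of p[i]+r[k−i] over all sellable i≤k.
r[1] = 3
r[2] = max(3+3, 11+0) = 11
r[3] = max(3+11, 11+3, 8+0) = 14
r[4] = max(3+14, 11+11, 8+3, 20+0) = 22
r[5] = max(3+22, 11+14, 8+11, 20+3, 16+0) = 25
r[6] = max(3+25, 11+22, 8+14, 20+11, 16+3, 19+0) = 33
r[7] = max(3+33, 11+25, 8+22, …, 19+3, 40+0) = 40
r[8] = max(3+40, 11+33, 8+25, …, 40+3, 32+0) = 44
Maximum revenue is $44.
Now minimize piece count subject to staying optimal: for each k, pieces[k] = 1 + min over i with p[i]+r[k−i]=r[k] of pieces[k−i].
pieces[5] = 3
pieces[6] = 3
pieces[7] = 1
pieces[8] = 4

4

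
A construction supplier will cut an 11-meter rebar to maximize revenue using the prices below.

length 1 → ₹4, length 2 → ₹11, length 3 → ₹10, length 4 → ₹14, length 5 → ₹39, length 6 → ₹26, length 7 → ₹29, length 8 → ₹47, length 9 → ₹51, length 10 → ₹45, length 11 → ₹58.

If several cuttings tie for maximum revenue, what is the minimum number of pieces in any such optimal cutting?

3

Build r[k] bottom-up: r[k] = max over allowed piece i of (p[i] + r[k−i]).
r[1] = 4
r[2] = max(4+4, 11+0) = 11
r[3] = max(4+11, 11+4, 10+0) = 15
r[4] = max(4+15, 11+11, 10+4, 14+0) = 22
r[5] = max(4+22, 11+15, 10+11, 14+4, 39+0) = 39
r[6] = max(4+39, 11+22, 10+15, 14+11, 39+4, 26+0) = 43
r[7] = max(4+43, 11+39, 10+22, …, 26+4, 29+0) = 50
r[8] = max(4+50, 11+43, 10+39, …, 29+4, 47+0) = 54
r[9] = max(4+54, 11+50, 10+43, …, 47+4, 51+0) = 61
r[10] = max(4+61, 11+54, 10+50, …, 51+4, 45+0) = 78
r[11] = max(4+78, 11+61, 10+54, …, 45+4, 58+0) = 82
Maximum revenue is ₹82.
Now minimize piece count subject to staying optimal: for each k, pieces[k] = 1 + min over i with p[i]+r[k−i]=r[k] of pieces[k−i].
pieces[8] = 3
pieces[9] = 3
pieces[10] = 2
pieces[11] = 3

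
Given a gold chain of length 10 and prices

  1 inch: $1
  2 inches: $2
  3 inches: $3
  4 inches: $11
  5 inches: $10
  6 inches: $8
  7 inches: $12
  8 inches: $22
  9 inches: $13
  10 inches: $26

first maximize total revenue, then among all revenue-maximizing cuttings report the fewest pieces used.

Consider every possible first cut. r[k] is the best of p[i]+r[k−i] over all sellable i≤k.
r[1] = 1
r[2] = 2  (first piece 1, then r[1]=1)
r[3] = 3  (first piece 1, then r[2]=2)
r[4] = 11
r[5] = 12  (first piece 1, then r[4]=11)
r[6] = 13  (first piece 1, then r[5]=12)
r[7] = 14  (first piece 1, then r[6]=13)
r[8] = 22  (first piece 4, then r[4]=11)
r[9] = 23  (first piece 1, then r[8]=22)
r[10] = 26
Maximum revenue is $26.
Now minimize piece count subject to staying optimal: for each k, pieces[k] = 1 + min over i with p[i]+r[k−i]=r[k] of pieces[k−i].
pieces[7] = 2
pieces[8] = 1
pieces[9] = 2
pieces[10] = 1

1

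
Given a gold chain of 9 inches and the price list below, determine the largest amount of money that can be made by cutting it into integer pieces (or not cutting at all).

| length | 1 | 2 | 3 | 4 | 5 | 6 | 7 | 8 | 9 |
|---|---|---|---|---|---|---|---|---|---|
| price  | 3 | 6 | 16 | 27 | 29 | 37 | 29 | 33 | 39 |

57

Let R[k] be the best obtainable value from length k. For each k, try every first piece i and keep the best of price[i] + R[k−i].
R[1] = 3
R[2] = 6  (first piece 1, then R[1]=3)
R[3] = 16
R[4] = 27
R[5] = 30  (first piece 1, then R[4]=27)
R[6] = 37
R[7] = 43  (first piece 3, then R[4]=27)
R[8] = 54  (first piece 4, then R[4]=27)
R[9] = 57  (first piece 1, then R[8]=54)
One optimal cutting: 4 + 4 + 1 → $27 + $27 + $3 = $57.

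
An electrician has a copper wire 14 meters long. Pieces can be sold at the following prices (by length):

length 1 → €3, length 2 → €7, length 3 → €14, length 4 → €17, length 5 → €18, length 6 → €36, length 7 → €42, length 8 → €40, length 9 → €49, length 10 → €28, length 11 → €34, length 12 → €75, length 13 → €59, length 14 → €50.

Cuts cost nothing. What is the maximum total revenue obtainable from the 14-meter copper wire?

84

Build v[k] bottom-up: v[k] = max over allowed piece i of (p[i] + v[k−i]).
v[1] = 3
v[2] = max(3+3, 7+0) = 7
v[3] = max(3+7, 7+3, 14+0) = 14
v[4] = max(3+14, 7+7, 14+3, 17+0) = 17
v[5] = max(3+17, 7+14, 14+7, 17+3, 18+0) = 21
v[6] = max(3+21, 7+17, 14+14, 17+7, 18+3, 36+0) = 36
v[7] = max(3+36, 7+21, 14+17, …, 36+3, 42+0) = 42
v[8] = max(3+42, 7+36, 14+21, …, 42+3, 40+0) = 45
v[9] = max(3+45, 7+42, 14+36, …, 40+3, 49+0) = 50
v[10] = max(3+50, 7+45, 14+42, …, 49+3, 28+0) = 56
v[11] = max(3+56, 7+50, 14+45, …, 28+3, 34+0) = 59
v[12] = max(3+59, 7+56, 14+50, …, 34+3, 75+0) = 75
v[13] = max(3+75, 7+59, 14+56, …, 75+3, 59+0) = 78
v[14] = max(3+78, 7+75, 14+59, …, 59+3, 50+0) = 84
One optimal cutting: 7 + 7 → €42 + €42 = €84.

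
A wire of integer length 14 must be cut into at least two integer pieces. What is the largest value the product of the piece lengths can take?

Fill f[k] for k=2..14: at each k try every first piece i and multiply by the better of (k−i) uncut or f[k−i].
f[2] = 1·max(1,0) = 1·1 = 1
f[3] = 1·max(2,1) = 1·2 = 2
f[4] = 2·max(2,1) = 2·2 = 4
f[5] = 2·max(3,2) = 2·3 = 6
f[6] = 3·max(3,2) = 3·3 = 9
f[7] = 2·max(5,6) = 2·6 = 12
f[8] = 2·max(6,9) = 2·9 = 18
f[9] = 3·max(6,9) = 3·9 = 27
f[10] = 2·max(8,18) = 2·18 = 36
f[11] = 2·max(9,27) = 2·27 = 54
f[12] = 3·max(9,27) = 3·27 = 81
f[13] = 2·max(11,54) = 2·54 = 108
f[14] = 2·max(12,81) = 2·81 = 162
One optimal split: 3 + 3 + 3 + 3 + 2; product 3·3·3·3·2 = 162.

162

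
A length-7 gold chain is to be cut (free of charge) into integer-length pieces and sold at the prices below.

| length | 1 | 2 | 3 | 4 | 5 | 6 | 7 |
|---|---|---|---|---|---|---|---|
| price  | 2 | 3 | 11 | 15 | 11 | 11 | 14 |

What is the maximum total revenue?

26

Consider every possible first cut. v[k] is the best of p[i]+v[k−i] over all sellable i≤k.
v[1] = 2
v[2] = 4  (first piece 1, then v[1]=2)
v[3] = 11
v[4] = 15
v[5] = 17  (first piece 1, then v[4]=15)
v[6] = 22  (first piece 3, then v[3]=11)
v[7] = 26  (first piece 3, then v[4]=15)
One optimal cutting: 4 + 3 → $15 + $11 = $26.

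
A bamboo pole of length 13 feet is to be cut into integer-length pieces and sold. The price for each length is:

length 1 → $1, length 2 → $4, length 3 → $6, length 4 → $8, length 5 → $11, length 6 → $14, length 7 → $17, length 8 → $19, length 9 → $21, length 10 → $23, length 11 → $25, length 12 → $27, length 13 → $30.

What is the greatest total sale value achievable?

Build R[k] bottom-up: R[k] = max over allowed piece i of (p[i] + R[k−i]).
R[1] = 1
R[2] = 4
R[3] = 6
R[4] = 8  (first piece 2, then R[2]=4)
R[5] = 11
R[6] = 14
R[7] = 17
R[8] = 19
R[9] = 21  (first piece 2, then R[7]=17)
R[10] = 23  (first piece 2, then R[8]=19)
R[11] = 25  (first piece 2, then R[9]=21)
R[12] = 28  (first piece 5, then R[7]=17)
R[13] = 31  (first piece 6, then R[7]=17)
One optimal cutting: 7 + 6 → $17 + $14 = $31.

31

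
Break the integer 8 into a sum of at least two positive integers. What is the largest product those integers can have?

18

Define g[k] = max over 1≤i<k of i · max(k−i, g[k−i]); the inner max lets the remainder stay uncut if that's better.
g[2] = 1×max(1,0) = 1×1 = 1
g[3] = 1×max(2,1) = 1×2 = 2
g[4] = 2×max(2,1) = 2×2 = 4
g[5] = 2×max(3,2) = 2×3 = 6
g[6] = 3×max(3,2) = 3×3 = 9
g[7] = 2×max(5,6) = 2×6 = 12
g[8] = 2×max(6,9) = 2×9 = 18
One optimal split: 3 + 3 + 2; product 3×3×2 = 18.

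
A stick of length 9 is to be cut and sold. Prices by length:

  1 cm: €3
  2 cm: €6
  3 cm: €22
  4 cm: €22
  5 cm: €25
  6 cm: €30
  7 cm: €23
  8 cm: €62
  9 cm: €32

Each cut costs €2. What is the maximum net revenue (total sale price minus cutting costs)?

63

Build net[k] bottom-up: net[k] = max over allowed piece i of (p[i] + net[k−i]) − 2 per cut.
net[1] = 3
net[2] = 6
net[3] = 22
net[4] = 23  (first piece 1, then net[3]=22)
net[5] = 26  (first piece 2, then net[3]=22)
net[6] = 42  (first piece 3, then net[3]=22)
net[7] = 43  (first piece 1, then net[6]=42)
net[8] = 62
net[9] = 63  (first piece 1, then net[8]=62)
One optimal plan: pieces 8 + 1 (1 cut) → €65 − €2 = €63.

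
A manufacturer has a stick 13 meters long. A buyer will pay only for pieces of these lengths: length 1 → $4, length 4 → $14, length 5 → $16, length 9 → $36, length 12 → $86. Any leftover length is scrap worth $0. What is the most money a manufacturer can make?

90

Consider every possible first cut. r[k] is the best of p[i]+r[k−i] over all sellable i≤k.
r[1] = 4
r[2] = 8  (first piece 1, then r[1]=4)
r[3] = 12  (first piece 1, then r[2]=8)
r[4] = 16  (first piece 1, then r[3]=12)
r[5] = 20  (first piece 1, then r[4]=16)
r[6] = 24  (first piece 1, then r[5]=20)
r[7] = 28  (first piece 1, then r[6]=24)
r[8] = 32  (first piece 1, then r[7]=28)
r[9] = 36  (first piece 1, then r[8]=32)
r[10] = 40  (first piece 1, then r[9]=36)
r[11] = 44  (first piece 1, then r[10]=40)
r[12] = 86
r[13] = 90  (first piece 1, then r[12]=86)
One optimal cutting: 12 + 1 → $90.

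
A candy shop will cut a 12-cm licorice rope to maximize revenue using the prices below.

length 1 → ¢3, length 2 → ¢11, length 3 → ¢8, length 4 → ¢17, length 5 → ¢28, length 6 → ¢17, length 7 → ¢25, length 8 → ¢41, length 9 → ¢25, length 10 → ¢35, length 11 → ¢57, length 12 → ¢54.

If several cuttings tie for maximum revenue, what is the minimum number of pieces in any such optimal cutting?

Build r[k] bottom-up: r[k] = max over allowed piece i of (p[i] + r[k−i]).
r[1] = 3
r[2] = 11
r[3] = 14  (first piece 1, then r[2]=11)
r[4] = 22  (first piece 2, then r[2]=11)
r[5] = 28
r[6] = 33  (first piece 2, then r[4]=22)
r[7] = 39  (first piece 2, then r[5]=28)
r[8] = 44  (first piece 2, then r[6]=33)
r[9] = 50  (first piece 2, then r[7]=39)
r[10] = 56  (first piece 5, then r[5]=28)
r[11] = 61  (first piece 2, then r[9]=50)
r[12] = 67  (first piece 2, then r[10]=56)
Maximum revenue is ¢67.
Now minimize piece count subject to staying optimal: for each k, pieces[k] = 1 + min over i with p[i]+r[k−i]=r[k] of pieces[k−i].
pieces[9] = 3
pieces[10] = 2
pieces[11] = 4
pieces[12] = 3

3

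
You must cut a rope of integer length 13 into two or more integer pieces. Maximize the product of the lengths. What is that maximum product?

Let f[k] be the best product for length k (with at least one cut). For each first piece i, the rest contributes max(k−i, f[k−i]).
Small cases: f[2]=1, f[3]=2, f[4]=4, f[5]=6, f[6]=9, f[7]=12.
f[8] = 2×max(6,9) = 2×9 = 18
f[9] = 3×max(6,9) = 3×9 = 27
f[10] = 2×max(8,18) = 2×18 = 36
f[11] = 2×max(9,27) = 2×27 = 54
f[12] = 3×max(9,27) = 3×27 = 81
f[13] = 2×max(11,54) = 2×54 = 108
One optimal split: 3 + 3 + 3 + 2 + 2; product 3×3×3×2×2 = 108.

108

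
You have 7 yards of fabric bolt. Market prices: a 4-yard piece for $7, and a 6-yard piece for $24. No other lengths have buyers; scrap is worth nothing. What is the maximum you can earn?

24

Build f[k] bottom-up: f[k] = max over allowed piece i of (p[i] + f[k−i]).
f[1] = 0
f[2] = 0
f[3] = 0
f[4] = 7
f[5] = 7
f[6] = max(7+0, 24+0) = 24
f[7] = max(7+0, 24+0) = 24
One optimal cutting: pieces 6 with 1 yard of scrap → $24.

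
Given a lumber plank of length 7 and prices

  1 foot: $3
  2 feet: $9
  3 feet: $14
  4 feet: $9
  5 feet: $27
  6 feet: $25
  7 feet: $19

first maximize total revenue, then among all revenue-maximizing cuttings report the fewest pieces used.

2

Consider every possible first cut. r[k] is the best of p[i]+r[k−i] over all sellable i≤k.
r[1] = 3
r[2] = max(3+3, 9+0) = 9
r[3] = max(3+9, 9+3, 14+0) = 14
r[4] = max(3+14, 9+9, 14+3, 9+0) = 18
r[5] = max(3+18, 9+14, 14+9, 9+3, 27+0) = 27
r[6] = max(3+27, 9+18, 14+14, 9+9, 27+3, 25+0) = 30
r[7] = max(3+30, 9+27, 14+18, …, 25+3, 19+0) = 36
Maximum revenue is $36.
Now minimize piece count subject to staying optimal: for each k, pieces[k] = 1 + min over i with p[i]+r[k−i]=r[k] of pieces[k−i].
pieces[4] = 2
pieces[5] = 1
pieces[6] = 2
pieces[7] = 2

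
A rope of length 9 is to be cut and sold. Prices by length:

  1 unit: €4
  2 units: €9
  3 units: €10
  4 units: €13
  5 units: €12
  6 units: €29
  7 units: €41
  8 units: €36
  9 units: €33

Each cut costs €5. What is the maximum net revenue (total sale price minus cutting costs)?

45

Let v[k] be the best obtainable value from length k. For each k, try every first piece i and keep the best of price[i] + v[k−i] minus the 5 cut fee when i<k.
v[1] = 4
v[2] = 9
v[3] = 10
v[4] = 13  (first piece 2, then v[2]=9)
v[5] = 14  (first piece 2, then v[3]=10)
v[6] = 29
v[7] = 41
v[8] = 40  (first piece 1, then v[7]=41)
v[9] = 45  (first piece 2, then v[7]=41)
One optimal plan: pieces 7 + 2 (1 cut) → €50 − €5 = €45.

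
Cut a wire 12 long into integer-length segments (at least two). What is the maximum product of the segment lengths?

81

Define g[k] = max over 1≤i<k of i · max(k−i, g[k−i]); the inner max lets the remainder stay uncut if that's better.
g[2] = 1×max(1,0) = 1×1 = 1
g[3] = 1×max(2,1) = 1×2 = 2
g[4] = 2×max(2,1) = 2×2 = 4
g[5] = 2×max(3,2) = 2×3 = 6
g[6] = 3×max(3,2) = 3×3 = 9
g[7] = 2×max(5,6) = 2×6 = 12
g[8] = 2×max(6,9) = 2×9 = 18
g[9] = 3×max(6,9) = 3×9 = 27
g[10] = 2×max(8,18) = 2×18 = 36
g[11] = 2×max(9,27) = 2×27 = 54
g[12] = 3×max(9,27) = 3×27 = 81
One optimal split: 3 + 3 + 3 + 3; product 3×3×3×3 = 81.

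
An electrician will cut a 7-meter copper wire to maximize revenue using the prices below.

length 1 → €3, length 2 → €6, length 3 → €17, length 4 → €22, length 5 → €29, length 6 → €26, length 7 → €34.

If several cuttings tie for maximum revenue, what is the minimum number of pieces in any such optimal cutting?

Consider every possible first cut. r[k] is the best of p[i]+r[k−i] over all sellable i≤k.
r[1] = 3
r[2] = max(3+3, 6+0) = 6
r[3] = max(3+6, 6+3, 17+0) = 17
r[4] = max(3+17, 6+6, 17+3, 22+0) = 22
r[5] = max(3+22, 6+17, 17+6, 22+3, 29+0) = 29
r[6] = max(3+29, 6+22, 17+17, 22+6, 29+3, 26+0) = 34
r[7] = max(3+34, 6+29, 17+22, …, 26+3, 34+0) = 39
Maximum revenue is €39.
Now minimize piece count subject to staying optimal: for each k, pieces[k] = 1 + min over i with p[i]+r[k−i]=r[k] of pieces[k−i].
pieces[4] = 1
pieces[5] = 1
pieces[6] = 2
pieces[7] = 2

2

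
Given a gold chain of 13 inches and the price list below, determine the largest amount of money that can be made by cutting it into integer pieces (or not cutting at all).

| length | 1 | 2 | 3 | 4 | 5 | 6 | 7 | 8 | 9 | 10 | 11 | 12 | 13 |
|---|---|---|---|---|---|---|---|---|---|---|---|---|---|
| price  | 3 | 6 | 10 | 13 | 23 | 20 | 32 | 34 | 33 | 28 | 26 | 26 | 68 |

Build v[k] bottom-up: v[k] = max over allowed piece i of (p[i] + v[k−i]).
v[1] = 3
v[2] = 6  (first piece 1, then v[1]=3)
v[3] = 10
v[4] = 13  (first piece 1, then v[3]=10)
v[5] = 23
v[6] = 26  (first piece 1, then v[5]=23)
v[7] = 32
v[8] = 35  (first piece 1, then v[7]=32)
v[9] = 38  (first piece 1, then v[8]=35)
v[10] = 46  (first piece 5, then v[5]=23)
v[11] = 49  (first piece 1, then v[10]=46)
v[12] = 55  (first piece 5, then v[7]=32)
v[13] = 68
Best is to sell the whole 13-inch piece uncut for $68.

68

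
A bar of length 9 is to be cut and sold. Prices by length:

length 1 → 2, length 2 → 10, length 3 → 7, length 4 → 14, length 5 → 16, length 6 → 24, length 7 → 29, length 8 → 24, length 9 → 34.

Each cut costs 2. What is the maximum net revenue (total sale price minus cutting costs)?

Consider every possible first cut. r[k] is the best of p[i]+r[k−i] over all sellable i≤k, charging 2 whenever i<k.
r[1] = 2
r[2] = max(2+2-2, 10+0) = 10
r[3] = max(2+10-2, 10+2-2, 7+0) = 10
r[4] = max(2+10-2, 10+10-2, 7+2-2, 14+0) = 18
r[5] = max(2+18-2, 10+10-2, 7+10-2, 14+2-2, 16+0) = 18
r[6] = max(2+18-2, 10+18-2, 7+10-2, 14+10-2, 16+2-2, 24+0) = 26
r[7] = max(2+26-2, 10+18-2, 7+18-2, …, 24+2-2, 29+0) = 29
r[8] = max(2+29-2, 10+26-2, 7+18-2, …, 29+2-2, 24+0) = 34
r[9] = max(2+34-2, 10+29-2, 7+26-2, …, 24+2-2, 34+0) = 37
One optimal plan: pieces 7 + 2 (1 cut) → 39 − 2 = 37.

37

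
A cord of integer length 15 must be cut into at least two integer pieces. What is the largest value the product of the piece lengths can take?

243

Let m[k] be the best product for length k (with at least one cut). For each first piece i, the rest contributes max(k−i, m[k−i]).
m[2] = 1·max(1,0) = 1·1 = 1
m[3] = 1·max(2,1) = 1·2 = 2
m[4] = 2·max(2,1) = 2·2 = 4
m[5] = 2·max(3,2) = 2·3 = 6
m[6] = 3·max(3,2) = 3·3 = 9
m[7] = 2·max(5,6) = 2·6 = 12
m[8] = 2·max(6,9) = 2·9 = 18
m[9] = 3·max(6,9) = 3·9 = 27
m[10] = 2·max(8,18) = 2·18 = 36
m[11] = 2·max(9,27) = 2·27 = 54
m[12] = 3·max(9,27) = 3·27 = 81
m[13] = 2·max(11,54) = 2·54 = 108
m[14] = 2·max(12,81) = 2·81 = 162
m[15] = 3·max(12,81) = 3·81 = 243
One optimal split: 3 + 3 + 3 + 3 + 3; product 3·3·3·3·3 = 243.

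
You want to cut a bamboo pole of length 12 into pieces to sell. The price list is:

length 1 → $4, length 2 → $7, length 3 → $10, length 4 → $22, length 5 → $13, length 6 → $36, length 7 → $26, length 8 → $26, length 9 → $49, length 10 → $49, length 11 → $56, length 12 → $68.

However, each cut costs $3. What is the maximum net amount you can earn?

69

Let r[k] be the best obtainable value from length k. For each k, try every first piece i and keep the best of price[i] + r[k−i] minus the 3 cut fee when i<k.
r[1] = 4
r[2] = max(4+4-3, 7+0) = 7
r[3] = max(4+7-3, 7+4-3, 10+0) = 10
r[4] = max(4+10-3, 7+7-3, 10+4-3, 22+0) = 22
r[5] = max(4+22-3, 7+10-3, 10+7-3, 22+4-3, 13+0) = 23
r[6] = max(4+23-3, 7+22-3, 10+10-3, 22+7-3, 13+4-3, 36+0) = 36
r[7] = max(4+36-3, 7+23-3, 10+22-3, …, 36+4-3, 26+0) = 37
r[8] = max(4+37-3, 7+36-3, 10+23-3, …, 26+4-3, 26+0) = 41
r[9] = max(4+41-3, 7+37-3, 10+36-3, …, 26+4-3, 49+0) = 49
r[10] = max(4+49-3, 7+41-3, 10+37-3, …, 49+4-3, 49+0) = 55
r[11] = max(4+55-3, 7+49-3, 10+41-3, …, 49+4-3, 56+0) = 56
r[12] = max(4+56-3, 7+55-3, 10+49-3, …, 56+4-3, 68+0) = 69
One optimal plan: pieces 6 + 6 (1 cut) → $72 − $3 = $69.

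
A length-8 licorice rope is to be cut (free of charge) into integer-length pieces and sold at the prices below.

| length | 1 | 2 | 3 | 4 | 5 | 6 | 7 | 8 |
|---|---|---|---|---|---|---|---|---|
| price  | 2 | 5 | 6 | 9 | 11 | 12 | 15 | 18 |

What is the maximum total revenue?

20

Let v[k] be the best obtainable value from length k. For each k, try every first piece i and keep the best of price[i] + v[k−i].
v[1] = 2
v[2] = max(2+2, 5+0) = 5
v[3] = max(2+5, 5+2, 6+0) = 7
v[4] = max(2+7, 5+5, 6+2, 9+0) = 10
v[5] = max(2+10, 5+7, 6+5, 9+2, 11+0) = 12
v[6] = max(2+12, 5+10, 6+7, 9+5, 11+2, 12+0) = 15
v[7] = max(2+15, 5+12, 6+10, …, 12+2, 15+0) = 17
v[8] = max(2+17, 5+15, 6+12, …, 15+2, 18+0) = 20
One optimal cutting: 2 + 2 + 2 + 2 → ¢5 + ¢5 + ¢5 + ¢5 = ¢20.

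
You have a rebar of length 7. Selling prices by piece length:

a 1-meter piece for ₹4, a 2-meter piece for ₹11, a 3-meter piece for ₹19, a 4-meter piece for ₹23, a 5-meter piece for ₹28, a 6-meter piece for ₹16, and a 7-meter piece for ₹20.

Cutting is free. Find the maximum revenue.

Build r[k] bottom-up: r[k] = max over allowed piece i of (p[i] + r[k−i]).
r[1] = 4
r[2] = 11
r[3] = 19
r[4] = 23  (first piece 1, then r[3]=19)
r[5] = 30  (first piece 2, then r[3]=19)
r[6] = 38  (first piece 3, then r[3]=19)
r[7] = 42  (first piece 1, then r[6]=38)
One optimal cutting: 3 + 3 + 1 → ₹19 + ₹19 + ₹4 = ₹42.

42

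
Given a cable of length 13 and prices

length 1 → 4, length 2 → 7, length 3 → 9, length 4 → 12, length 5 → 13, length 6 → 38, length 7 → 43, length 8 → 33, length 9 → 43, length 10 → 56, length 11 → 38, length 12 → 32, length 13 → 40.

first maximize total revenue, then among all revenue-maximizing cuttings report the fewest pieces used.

Build r[k] bottom-up: r[k] = max over allowed piece i of (p[i] + r[k−i]).
r[1] = 4
r[2] = max(4+4, 7+0) = 8
r[3] = max(4+8, 7+4, 9+0) = 12
r[4] = max(4+12, 7+8, 9+4, 12+0) = 16
r[5] = max(4+16, 7+12, 9+8, 12+4, 13+0) = 20
r[6] = max(4+20, 7+16, 9+12, 12+8, 13+4, 38+0) = 38
r[7] = max(4+38, 7+20, 9+16, …, 38+4, 43+0) = 43
r[8] = max(4+43, 7+38, 9+20, …, 43+4, 33+0) = 47
r[9] = max(4+47, 7+43, 9+38, …, 33+4, 43+0) = 51
r[10] = max(4+51, 7+47, 9+43, …, 43+4, 56+0) = 56
r[11] = max(4+56, 7+51, 9+47, …, 56+4, 38+0) = 60
r[12] = max(4+60, 7+56, 9+51, …, 38+4, 32+0) = 76
r[13] = max(4+76, 7+60, 9+56, …, 32+4, 40+0) = 81
Maximum revenue is 81.
Now minimize piece count subject to staying optimal: for each k, pieces[k] = 1 + min over i with p[i]+r[k−i]=r[k] of pieces[k−i].
pieces[10] = 1
pieces[11] = 2
pieces[12] = 2
pieces[13] = 2

2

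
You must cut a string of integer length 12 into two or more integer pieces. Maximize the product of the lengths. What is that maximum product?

Fill f[k] for k=2..12: at each k try every first piece i and multiply by the better of (k−i) uncut or f[k−i].
f[2] = 1×max(1,0) = 1×1 = 1
f[3] = max(1×2, 2×1) = 2
f[4] = max(1×3, 2×2, 3×1) = 4
f[5] = max(1×4, 2×3, 3×2, 4×1) = 6
f[6] = max(1×6, 2×4, 3×3, 4×2, 5×1) = 9
f[7] = max(1×9, 2×6, 3×4, 4×3, 5×2, 6×1) = 12
f[8] = max(1×12, 2×9, 3×6, …, 6×2, 7×1) = 18
f[9] = max(1×18, 2×12, 3×9, …, 7×2, 8×1) = 27
f[10] = max(1×27, 2×18, 3×12, …, 8×2, 9×1) = 36
f[11] = max(1×36, 2×27, 3×18, …, 9×2, 10×1) = 54
f[12] = max(1×54, 2×36, 3×27, …, 10×2, 11×1) = 81
One optimal split: 3 + 3 + 3 + 3; product 3×3×3×3 = 81.

81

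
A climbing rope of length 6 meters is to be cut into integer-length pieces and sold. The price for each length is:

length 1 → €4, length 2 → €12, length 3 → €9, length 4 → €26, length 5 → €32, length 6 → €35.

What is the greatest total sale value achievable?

Let R[k] be the best obtainable value from length k. For each k, try every first piece i and keep the best of price[i] + R[k−i].
R[1] = 4
R[2] = max(4+4, 12+0) = 12
R[3] = max(4+12, 12+4, 9+0) = 16
R[4] = max(4+16, 12+12, 9+4, 26+0) = 26
R[5] = max(4+26, 12+16, 9+12, 26+4, 32+0) = 32
R[6] = max(4+32, 12+26, 9+16, 26+12, 32+4, 35+0) = 38
One optimal cutting: 4 + 2 → €26 + €12 = €38.

38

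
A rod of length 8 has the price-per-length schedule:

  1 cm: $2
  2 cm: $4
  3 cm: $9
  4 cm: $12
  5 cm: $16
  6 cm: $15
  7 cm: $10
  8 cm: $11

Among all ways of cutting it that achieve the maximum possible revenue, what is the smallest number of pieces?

2

Let r[k] be the best obtainable value from length k. For each k, try every first piece i and keep the best of price[i] + r[k−i].
r[1] = 2
r[2] = 4  (first piece 1, then r[1]=2)
r[3] = 9
r[4] = 12
r[5] = 16
r[6] = 18  (first piece 1, then r[5]=16)
r[7] = 21  (first piece 3, then r[4]=12)
r[8] = 25  (first piece 3, then r[5]=16)
Maximum revenue is $25.
Now minimize piece count subject to staying optimal: for each k, pieces[k] = 1 + min over i with p[i]+r[k−i]=r[k] of pieces[k−i].
pieces[5] = 1
pieces[6] = 2
pieces[7] = 2
pieces[8] = 2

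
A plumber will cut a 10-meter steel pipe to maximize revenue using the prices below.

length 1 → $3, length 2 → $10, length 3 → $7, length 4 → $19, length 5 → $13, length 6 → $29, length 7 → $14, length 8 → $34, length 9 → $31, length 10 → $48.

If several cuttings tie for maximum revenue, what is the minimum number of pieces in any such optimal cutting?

5

Let r[k] be the best obtainable value from length k. For each k, try every first piece i and keep the best of price[i] + r[k−i].
r[1] = 3
r[2] = 10
r[3] = 13  (first piece 1, then r[2]=10)
r[4] = 20  (first piece 2, then r[2]=10)
r[5] = 23  (first piece 1, then r[4]=20)
r[6] = 30  (first piece 2, then r[4]=20)
r[7] = 33  (first piece 1, then r[6]=30)
r[8] = 40  (first piece 2, then r[6]=30)
r[9] = 43  (first piece 1, then r[8]=40)
r[10] = 50  (first piece 2, then r[8]=40)
Maximum revenue is $50.
Now minimize piece count subject to staying optimal: for each k, pieces[k] = 1 + min over i with p[i]+r[k−i]=r[k] of pieces[k−i].
pieces[7] = 4
pieces[8] = 4
pieces[9] = 5
pieces[10] = 5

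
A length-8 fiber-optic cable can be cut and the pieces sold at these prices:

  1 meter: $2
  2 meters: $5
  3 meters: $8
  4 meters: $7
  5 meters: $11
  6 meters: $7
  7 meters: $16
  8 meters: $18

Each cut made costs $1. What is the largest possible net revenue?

19

Build net[k] bottom-up: net[k] = max over allowed piece i of (p[i] + net[k−i]) − 1 per cut.
net[1] = 2
net[2] = max(2+2-1, 5+0) = 5
net[3] = max(2+5-1, 5+2-1, 8+0) = 8
net[4] = max(2+8-1, 5+5-1, 8+2-1, 7+0) = 9
net[5] = max(2+9-1, 5+8-1, 8+5-1, 7+2-1, 11+0) = 12
net[6] = max(2+12-1, 5+9-1, 8+8-1, 7+5-1, 11+2-1, 7+0) = 15
net[7] = max(2+15-1, 5+12-1, 8+9-1, …, 7+2-1, 16+0) = 16
net[8] = max(2+16-1, 5+15-1, 8+12-1, …, 16+2-1, 18+0) = 19
One optimal plan: pieces 3 + 3 + 2 (2 cuts) → $21 − $2 = $19.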